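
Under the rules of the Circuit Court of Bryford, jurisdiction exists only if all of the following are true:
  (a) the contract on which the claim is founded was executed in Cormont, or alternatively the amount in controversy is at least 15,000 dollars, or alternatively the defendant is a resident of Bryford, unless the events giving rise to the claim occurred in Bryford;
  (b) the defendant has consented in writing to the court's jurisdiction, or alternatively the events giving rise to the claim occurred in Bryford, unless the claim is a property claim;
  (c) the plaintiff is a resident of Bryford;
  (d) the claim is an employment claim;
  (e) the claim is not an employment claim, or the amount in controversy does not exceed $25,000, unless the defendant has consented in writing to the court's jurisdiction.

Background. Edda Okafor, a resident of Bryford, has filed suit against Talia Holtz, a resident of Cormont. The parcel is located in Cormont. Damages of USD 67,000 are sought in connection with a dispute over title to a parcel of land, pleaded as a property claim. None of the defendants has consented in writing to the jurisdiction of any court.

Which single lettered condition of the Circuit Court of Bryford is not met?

The Circuit Court of Bryford:
  (a) The amount in controversy is USD 67,000, which meets the USD 15,000 floor — that alternative is enough. Met.
  (b) No such written consent has been filed; the operative events occurred in Cormont, not Bryford — no alternative holds. But the claim is a property claim, and the 'unless' clause therefore excuses the requirement. Condition met.
  (c) The plaintiff resides in Bryford. Satisfied.
  (d) The claim is a property claim, not an employment claim. Fails.
  (e) The claim is a property claim, not an employment claim — that alternative is enough. Satisfied.
Only condition (d) fails.

(d)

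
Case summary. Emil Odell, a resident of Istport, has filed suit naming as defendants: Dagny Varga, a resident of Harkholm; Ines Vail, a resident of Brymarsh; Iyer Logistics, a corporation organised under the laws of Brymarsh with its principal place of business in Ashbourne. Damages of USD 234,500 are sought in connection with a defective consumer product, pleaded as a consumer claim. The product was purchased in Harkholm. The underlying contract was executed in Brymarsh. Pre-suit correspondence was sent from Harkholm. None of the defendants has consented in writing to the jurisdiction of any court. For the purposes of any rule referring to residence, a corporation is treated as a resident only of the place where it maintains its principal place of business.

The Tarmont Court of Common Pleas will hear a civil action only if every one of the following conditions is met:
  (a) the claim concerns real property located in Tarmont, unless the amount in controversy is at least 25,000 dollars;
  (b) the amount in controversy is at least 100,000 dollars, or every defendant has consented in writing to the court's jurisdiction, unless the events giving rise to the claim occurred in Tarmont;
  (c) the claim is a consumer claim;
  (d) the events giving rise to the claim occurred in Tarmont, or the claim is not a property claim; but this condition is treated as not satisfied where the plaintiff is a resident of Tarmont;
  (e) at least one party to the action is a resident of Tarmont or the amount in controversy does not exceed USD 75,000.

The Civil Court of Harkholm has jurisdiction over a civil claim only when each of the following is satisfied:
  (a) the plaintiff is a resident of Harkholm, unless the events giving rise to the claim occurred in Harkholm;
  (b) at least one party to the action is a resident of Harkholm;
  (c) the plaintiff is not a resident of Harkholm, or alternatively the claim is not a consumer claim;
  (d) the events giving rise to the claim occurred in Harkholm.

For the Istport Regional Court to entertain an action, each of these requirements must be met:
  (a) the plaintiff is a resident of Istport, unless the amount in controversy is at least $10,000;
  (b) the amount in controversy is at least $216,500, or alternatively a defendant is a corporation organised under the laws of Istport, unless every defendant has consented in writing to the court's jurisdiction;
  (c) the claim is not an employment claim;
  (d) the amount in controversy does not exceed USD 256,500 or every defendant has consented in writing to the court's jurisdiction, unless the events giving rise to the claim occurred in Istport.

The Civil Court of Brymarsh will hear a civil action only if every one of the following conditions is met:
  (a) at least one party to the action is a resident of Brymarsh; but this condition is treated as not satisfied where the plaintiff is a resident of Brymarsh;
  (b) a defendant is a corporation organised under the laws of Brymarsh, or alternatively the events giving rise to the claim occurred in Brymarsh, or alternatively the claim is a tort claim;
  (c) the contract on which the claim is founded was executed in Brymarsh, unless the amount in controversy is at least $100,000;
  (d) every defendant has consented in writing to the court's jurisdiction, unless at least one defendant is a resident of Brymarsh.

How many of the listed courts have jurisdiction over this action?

3

The Tarmont Court of Common Pleas:
  (a) The claim does not concern real property. But the amount in controversy is $234,500, which meets the USD 25,000 floor, and the 'unless' clause therefore excuses the requirement. Satisfied.
  (b) The amount in controversy is 234,500 dollars, which meets the 100,000 dollars floor, which satisfies one of the alternatives. Satisfied.
  (c) The claim is a consumer claim. Satisfied.
  (d) The claim is a consumer claim, not a property claim — that alternative is enough. And the carve-out is inapplicable — the plaintiff resides in Istport, not Tarmont. Met.
  (e) No party resides in Tarmont; the amount in controversy is USD 234,500, above the USD 75,000 ceiling — no alternative holds. Condition not met.
  → The court lacks jurisdiction.
The Civil Court of Harkholm:
  (a) The plaintiff resides in Istport, not Harkholm. However, the operative events occurred in Harkholm, so the 'unless' proviso supplies this condition. Met.
  (b) Dagny Varga resides in Harkholm. Condition met.
  (c) The plaintiff resides in Istport, which is not Harkholm, so this disjunct is met. Condition met.
  (d) The operative events occurred in Harkholm. Satisfied.
  → The court has jurisdiction.
The Istport Regional Court:
  (a) The plaintiff resides in Istport. Satisfied.
  (b) The amount in controversy is USD 234,500, which meets the $216,500 floor, so this disjunct is met. Condition met.
  (c) The claim is a consumer claim, not an employment claim. Condition met.
  (d) The amount in controversy is USD 234,500, within the 256,500 dollars ceiling, which satisfies one of the alternatives. Met.
  → All conditions met; jurisdiction exists.
The Civil Court of Brymarsh:
  (a) Ines Vail resides in Brymarsh. The carve-out does not apply: the plaintiff resides in Istport, not Brymarsh. Met.
  (b) Iyer Logistics is organised under the laws of Brymarsh, so this disjunct is met. Satisfied.
  (c) The contract was executed in Brymarsh. Satisfied.
  (d) No such written consent has been filed. However, Ines Vail resides in Brymarsh, so the 'unless' proviso supplies this condition. Met.
  → Jurisdiction lies.
Courts with jurisdiction: the Civil Court of Harkholm, the Istport Regional Court, the Civil Court of Brymarsh — 3 in total.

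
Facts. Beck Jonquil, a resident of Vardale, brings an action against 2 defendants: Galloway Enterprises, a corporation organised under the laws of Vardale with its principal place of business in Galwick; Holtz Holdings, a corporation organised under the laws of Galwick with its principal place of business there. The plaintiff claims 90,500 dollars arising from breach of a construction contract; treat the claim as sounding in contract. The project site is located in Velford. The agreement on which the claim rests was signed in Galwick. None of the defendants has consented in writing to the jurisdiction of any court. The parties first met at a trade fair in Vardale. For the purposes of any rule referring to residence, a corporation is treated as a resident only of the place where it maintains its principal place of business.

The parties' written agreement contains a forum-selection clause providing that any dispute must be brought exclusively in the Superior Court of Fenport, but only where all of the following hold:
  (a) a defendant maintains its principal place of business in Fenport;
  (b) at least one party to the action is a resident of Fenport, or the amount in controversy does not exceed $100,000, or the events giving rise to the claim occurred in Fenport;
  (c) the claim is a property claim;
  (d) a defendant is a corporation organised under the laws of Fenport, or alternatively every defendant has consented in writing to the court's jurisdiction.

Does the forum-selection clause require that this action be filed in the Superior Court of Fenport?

No

The Superior Court of Fenport:
  (a) The corporate defendant(s) have their principal place of business in Galwick, not Fenport. Not satisfied.
  (b) The amount in controversy is USD 90,500, within the $100,000 ceiling, so one alternative holds. Met.
  (c) The claim is a contract claim, not a property claim. Condition not met.
  (d) The corporate defendant(s) are organised in Galwick, Vardale, not Fenport; no such written consent has been filed — every alternative fails. Not met.
  → The clause does not apply.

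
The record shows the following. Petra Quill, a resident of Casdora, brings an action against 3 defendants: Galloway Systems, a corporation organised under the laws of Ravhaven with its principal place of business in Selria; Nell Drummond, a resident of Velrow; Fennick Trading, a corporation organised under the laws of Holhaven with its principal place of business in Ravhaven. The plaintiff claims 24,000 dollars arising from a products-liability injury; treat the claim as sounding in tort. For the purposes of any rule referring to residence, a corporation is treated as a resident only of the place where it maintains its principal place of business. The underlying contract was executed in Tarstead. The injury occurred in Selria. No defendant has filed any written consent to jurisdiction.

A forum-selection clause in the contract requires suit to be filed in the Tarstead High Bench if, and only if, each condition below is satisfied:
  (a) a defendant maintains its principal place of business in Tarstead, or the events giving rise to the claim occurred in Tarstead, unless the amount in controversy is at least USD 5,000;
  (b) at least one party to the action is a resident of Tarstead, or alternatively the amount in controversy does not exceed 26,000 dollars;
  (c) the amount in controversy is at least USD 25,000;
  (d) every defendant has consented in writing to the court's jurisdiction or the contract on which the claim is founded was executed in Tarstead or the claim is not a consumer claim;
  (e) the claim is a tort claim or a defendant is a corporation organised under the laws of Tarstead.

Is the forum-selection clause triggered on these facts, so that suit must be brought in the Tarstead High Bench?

No

The Tarstead High Bench:
  (a) The corporate defendant(s) have their principal place of business in Ravhaven, Selria, not Tarstead; the operative events occurred in Selria, not Tarstead — no alternative holds. However, the amount in controversy is 24,000 dollars, which meets the $5,000 floor, so the 'unless' proviso supplies this condition. Condition met.
  (b) The amount in controversy is 24,000 dollars, within the USD 26,000 ceiling, which satisfies one of the alternatives. Satisfied.
  (c) The amount in controversy is 24,000 dollars, below the $25,000 floor. Not satisfied.
  (d) The contract was executed in Tarstead, so one alternative holds. Met.
  (e) The claim is a tort claim, so this disjunct is met. Met.
  → Forum clause is not triggered.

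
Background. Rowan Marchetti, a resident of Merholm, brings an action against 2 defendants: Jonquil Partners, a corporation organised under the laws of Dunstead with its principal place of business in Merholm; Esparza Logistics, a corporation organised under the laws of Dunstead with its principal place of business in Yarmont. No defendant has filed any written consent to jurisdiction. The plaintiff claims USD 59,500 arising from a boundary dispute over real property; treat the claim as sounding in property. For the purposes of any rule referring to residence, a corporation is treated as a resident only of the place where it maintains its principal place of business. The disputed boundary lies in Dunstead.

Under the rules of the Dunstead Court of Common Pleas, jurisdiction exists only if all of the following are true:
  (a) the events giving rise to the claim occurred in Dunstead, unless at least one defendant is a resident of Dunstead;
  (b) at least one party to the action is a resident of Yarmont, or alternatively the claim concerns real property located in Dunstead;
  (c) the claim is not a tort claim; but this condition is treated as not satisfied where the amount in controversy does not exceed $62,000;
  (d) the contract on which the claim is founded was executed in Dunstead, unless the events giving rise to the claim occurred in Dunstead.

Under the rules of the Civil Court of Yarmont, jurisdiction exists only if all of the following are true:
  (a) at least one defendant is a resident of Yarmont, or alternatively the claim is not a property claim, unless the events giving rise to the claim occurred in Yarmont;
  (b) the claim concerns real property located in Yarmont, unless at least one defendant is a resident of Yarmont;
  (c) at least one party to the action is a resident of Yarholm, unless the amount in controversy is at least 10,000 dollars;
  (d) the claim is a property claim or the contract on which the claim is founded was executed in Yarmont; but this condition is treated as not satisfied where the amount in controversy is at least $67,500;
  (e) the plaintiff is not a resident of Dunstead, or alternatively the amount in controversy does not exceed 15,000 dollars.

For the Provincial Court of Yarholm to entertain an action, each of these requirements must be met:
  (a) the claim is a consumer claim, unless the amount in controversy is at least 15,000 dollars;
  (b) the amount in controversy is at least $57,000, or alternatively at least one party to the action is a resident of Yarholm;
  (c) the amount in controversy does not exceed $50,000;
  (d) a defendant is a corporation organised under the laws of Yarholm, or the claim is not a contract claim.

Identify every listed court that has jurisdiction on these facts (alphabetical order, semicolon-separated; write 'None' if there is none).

the Civil Court of Yarmont

The Dunstead Court of Common Pleas:
  (a) The operative events occurred in Dunstead. Condition met.
  (b) Esparza Logistics resides in Yarmont, which satisfies one of the alternatives. Condition met.
  (c) The claim is a property claim, not a tort claim. But the amount in controversy is USD 59,500, within the USD 62,000 ceiling, triggering the carve-out and defeating this condition. Not met.
  (d) No contract (and hence no place of execution) is alleged. But the operative events occurred in Dunstead, and the 'unless' clause therefore excuses the requirement. Satisfied.
  → Not every requirement is met — no jurisdiction.
The Civil Court of Yarmont:
  (a) Esparza Logistics resides in Yarmont, so one alternative holds. Met.
  (b) The property lies in Dunstead, not Yarmont. The proviso rescues it, though: Esparza Logistics resides in Yarmont. Met.
  (c) No party resides in Yarholm. The proviso rescues it, though: the amount in controversy is $59,500, which meets the 10,000 dollars floor. Met.
  (d) The claim is a property claim, so this disjunct is met. The carve-out does not apply: the amount in controversy is 59,500 dollars, below the $67,500 floor. Satisfied.
  (e) The plaintiff resides in Merholm, which is not Dunstead — that alternative is enough. Met.
  → Every requirement is satisfied — jurisdiction.
The Provincial Court of Yarholm:
  (a) The claim is a property claim, not a consumer claim. The proviso rescues it, though: the amount in controversy is 59,500 dollars, which meets the USD 15,000 floor. Condition met.
  (b) The amount in controversy is USD 59,500, which meets the 57,000 dollars floor, so this disjunct is met. Condition met.
  (c) The amount in controversy is USD 59,500, above the $50,000 ceiling. Fails.
  (d) The claim is a property claim, not a contract claim, so this disjunct is met. Met.
  → The court lacks jurisdiction.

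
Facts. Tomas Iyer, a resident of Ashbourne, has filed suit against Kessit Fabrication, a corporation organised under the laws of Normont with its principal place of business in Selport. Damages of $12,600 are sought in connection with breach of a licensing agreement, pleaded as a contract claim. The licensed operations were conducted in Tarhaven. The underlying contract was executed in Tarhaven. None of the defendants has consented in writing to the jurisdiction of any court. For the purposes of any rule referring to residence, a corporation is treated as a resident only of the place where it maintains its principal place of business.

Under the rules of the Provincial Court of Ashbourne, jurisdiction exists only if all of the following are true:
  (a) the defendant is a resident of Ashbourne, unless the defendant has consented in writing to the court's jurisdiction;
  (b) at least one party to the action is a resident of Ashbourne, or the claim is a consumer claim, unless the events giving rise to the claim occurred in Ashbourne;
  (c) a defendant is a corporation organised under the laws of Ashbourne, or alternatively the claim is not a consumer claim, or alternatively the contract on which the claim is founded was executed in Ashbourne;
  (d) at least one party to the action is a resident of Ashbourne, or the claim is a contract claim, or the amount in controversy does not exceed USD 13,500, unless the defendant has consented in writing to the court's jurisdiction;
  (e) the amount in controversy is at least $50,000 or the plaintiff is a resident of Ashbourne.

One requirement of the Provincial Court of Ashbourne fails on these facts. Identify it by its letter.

(a)

The Provincial Court of Ashbourne:
  (a) The defendant resides in Selport, not Ashbourne. And no such written consent has been filed, so the proviso does not save it. Fails.
  (b) Tomas Iyer resides in Ashbourne — that alternative is enough. Condition met.
  (c) The claim is a contract claim, not a consumer claim, which satisfies one of the alternatives. Met.
  (d) Tomas Iyer resides in Ashbourne, so one alternative holds. Met.
  (e) The plaintiff resides in Ashbourne — that alternative is enough. Satisfied.
Only condition (a) fails.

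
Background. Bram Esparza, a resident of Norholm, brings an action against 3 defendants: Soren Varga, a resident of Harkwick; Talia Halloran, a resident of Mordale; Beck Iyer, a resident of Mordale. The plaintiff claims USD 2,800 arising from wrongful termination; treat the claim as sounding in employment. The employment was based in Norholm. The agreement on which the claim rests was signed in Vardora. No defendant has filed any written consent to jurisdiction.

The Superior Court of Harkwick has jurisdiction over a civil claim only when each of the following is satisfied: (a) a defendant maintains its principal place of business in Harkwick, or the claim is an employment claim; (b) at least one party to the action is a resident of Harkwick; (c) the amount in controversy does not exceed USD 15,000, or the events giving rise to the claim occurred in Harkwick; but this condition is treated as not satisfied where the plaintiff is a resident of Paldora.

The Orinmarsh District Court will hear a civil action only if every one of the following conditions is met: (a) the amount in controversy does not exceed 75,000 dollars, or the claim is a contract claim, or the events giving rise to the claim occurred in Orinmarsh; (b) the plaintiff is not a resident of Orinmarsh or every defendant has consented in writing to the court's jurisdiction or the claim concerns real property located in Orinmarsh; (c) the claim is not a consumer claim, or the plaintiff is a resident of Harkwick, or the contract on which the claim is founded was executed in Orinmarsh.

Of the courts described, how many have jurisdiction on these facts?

The Superior Court of Harkwick:
  (a) The claim is an employment claim, so this disjunct is met. Condition met.
  (b) Soren Varga resides in Harkwick. Met.
  (c) The amount in controversy is 2,800 dollars, within the USD 15,000 ceiling — that alternative is enough. The exception is not triggered, since the plaintiff resides in Norholm, not Paldora. Condition met.
  → The court has jurisdiction.
The Orinmarsh District Court:
  (a) The amount in controversy is $2,800, within the USD 75,000 ceiling, which satisfies one of the alternatives. Condition met.
  (b) The plaintiff resides in Norholm, which is not Orinmarsh, which satisfies one of the alternatives. Condition met.
  (c) The claim is an employment claim, not a consumer claim, which satisfies one of the alternatives. Condition met.
  → Jurisdiction lies.
Courts with jurisdiction: the Superior Court of Harkwick, the Orinmarsh District Court — 2 in total.

2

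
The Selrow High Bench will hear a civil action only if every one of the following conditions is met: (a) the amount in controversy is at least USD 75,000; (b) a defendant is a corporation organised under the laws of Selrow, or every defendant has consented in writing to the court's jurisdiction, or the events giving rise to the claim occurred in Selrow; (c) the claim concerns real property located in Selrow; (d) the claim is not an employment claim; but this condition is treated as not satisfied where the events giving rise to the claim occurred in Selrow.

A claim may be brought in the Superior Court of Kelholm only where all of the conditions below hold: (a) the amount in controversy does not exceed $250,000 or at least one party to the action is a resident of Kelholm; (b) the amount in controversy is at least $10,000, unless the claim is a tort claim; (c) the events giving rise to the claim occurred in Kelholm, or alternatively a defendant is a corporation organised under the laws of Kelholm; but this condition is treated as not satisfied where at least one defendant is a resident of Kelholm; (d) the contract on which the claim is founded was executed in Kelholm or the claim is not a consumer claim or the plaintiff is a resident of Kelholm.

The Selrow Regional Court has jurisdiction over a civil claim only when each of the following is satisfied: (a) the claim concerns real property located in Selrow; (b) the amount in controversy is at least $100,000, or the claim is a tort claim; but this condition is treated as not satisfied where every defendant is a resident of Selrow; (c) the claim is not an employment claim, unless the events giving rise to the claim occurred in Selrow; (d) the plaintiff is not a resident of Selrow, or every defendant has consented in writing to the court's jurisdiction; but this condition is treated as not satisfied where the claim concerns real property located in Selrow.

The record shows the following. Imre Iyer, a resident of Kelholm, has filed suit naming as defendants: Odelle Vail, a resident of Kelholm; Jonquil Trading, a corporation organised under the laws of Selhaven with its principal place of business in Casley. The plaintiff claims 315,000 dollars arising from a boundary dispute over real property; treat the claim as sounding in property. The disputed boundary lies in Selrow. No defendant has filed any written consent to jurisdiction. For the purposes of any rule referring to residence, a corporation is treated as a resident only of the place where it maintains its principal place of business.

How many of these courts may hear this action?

The Selrow High Bench:
  (a) The amount in controversy is USD 315,000, which meets the USD 75,000 floor. Met.
  (b) The operative events occurred in Selrow, which satisfies one of the alternatives. Met.
  (c) The property lies in Selrow. Satisfied.
  (d) The claim is a property claim, not an employment claim. But the operative events occurred in Selrow, triggering the carve-out and defeating this condition. Fails.
  → Not every requirement is met — no jurisdiction.
The Superior Court of Kelholm:
  (a) Imre Iyer resides in Kelholm, so one alternative holds. Satisfied.
  (b) The amount in controversy is USD 315,000, which meets the 10,000 dollars floor. Met.
  (c) The operative events occurred in Selrow, not Kelholm; the corporate defendant(s) are organised in Selhaven, not Kelholm — no alternative holds. Not met.
  (d) The claim is a property claim, not a consumer claim, so this disjunct is met. Satisfied.
  → The court lacks jurisdiction.
The Selrow Regional Court:
  (a) The property lies in Selrow. Met.
  (b) The amount in controversy is USD 315,000, which meets the USD 100,000 floor, which satisfies one of the alternatives. The carve-out does not apply: the defendants reside as follows — Odelle Vail in Kelholm, Jonquil Trading in Casley — not all in Selrow. Met.
  (c) The claim is a property claim, not an employment claim. Satisfied.
  (d) The plaintiff resides in Kelholm, which is not Selrow — that alternative is enough. But the property lies in Selrow, triggering the carve-out and defeating this condition. Condition not met.
  → At least one condition fails; no jurisdiction.
No court satisfies all of its conditions.

0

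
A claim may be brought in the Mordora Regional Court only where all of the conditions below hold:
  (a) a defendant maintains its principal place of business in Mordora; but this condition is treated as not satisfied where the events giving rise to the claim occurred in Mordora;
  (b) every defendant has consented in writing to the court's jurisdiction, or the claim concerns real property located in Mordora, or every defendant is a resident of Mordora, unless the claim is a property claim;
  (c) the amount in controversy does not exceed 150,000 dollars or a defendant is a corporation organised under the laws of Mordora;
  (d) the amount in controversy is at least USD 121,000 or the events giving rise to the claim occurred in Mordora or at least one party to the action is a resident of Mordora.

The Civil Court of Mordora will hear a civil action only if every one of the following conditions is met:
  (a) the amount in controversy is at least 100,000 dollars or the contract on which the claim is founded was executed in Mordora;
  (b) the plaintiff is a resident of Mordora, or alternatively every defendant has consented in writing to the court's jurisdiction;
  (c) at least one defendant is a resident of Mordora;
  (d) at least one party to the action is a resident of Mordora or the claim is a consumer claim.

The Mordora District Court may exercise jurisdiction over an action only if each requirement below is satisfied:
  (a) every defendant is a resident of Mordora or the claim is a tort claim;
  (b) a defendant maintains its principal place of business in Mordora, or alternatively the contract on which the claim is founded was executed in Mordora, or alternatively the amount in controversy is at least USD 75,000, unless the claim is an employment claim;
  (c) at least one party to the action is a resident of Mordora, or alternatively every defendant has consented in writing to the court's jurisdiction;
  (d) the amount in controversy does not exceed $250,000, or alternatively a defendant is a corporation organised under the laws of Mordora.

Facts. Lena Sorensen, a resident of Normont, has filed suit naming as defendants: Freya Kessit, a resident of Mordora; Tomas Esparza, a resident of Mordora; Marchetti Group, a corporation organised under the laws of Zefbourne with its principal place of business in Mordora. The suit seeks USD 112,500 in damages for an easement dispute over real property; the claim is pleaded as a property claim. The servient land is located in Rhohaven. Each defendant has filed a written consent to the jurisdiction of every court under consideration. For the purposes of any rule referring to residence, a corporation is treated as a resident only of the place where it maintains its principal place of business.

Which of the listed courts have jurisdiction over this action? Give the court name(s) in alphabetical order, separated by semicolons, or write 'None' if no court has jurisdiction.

the Civil Court of Mordora; the Mordora District Court; the Mordora Regional Court

The Mordora Regional Court:
  (a) Marchetti Group has its principal place of business in Mordora. The carve-out does not apply: the operative events occurred in Rhohaven, not Mordora. Condition met.
  (b) Every defendant has filed written consent, so one alternative holds. Condition met.
  (c) The amount in controversy is USD 112,500, within the USD 150,000 ceiling, which satisfies one of the alternatives. Satisfied.
  (d) Freya Kessit resides in Mordora, which satisfies one of the alternatives. Condition met.
  → All conditions met; jurisdiction exists.
The Civil Court of Mordora:
  (a) The amount in controversy is 112,500 dollars, which meets the 100,000 dollars floor, so this disjunct is met. Satisfied.
  (b) Every defendant has filed written consent, which satisfies one of the alternatives. Condition met.
  (c) Freya Kessit resides in Mordora. Met.
  (d) Freya Kessit resides in Mordora, so one alternative holds. Condition met.
  → All conditions met; jurisdiction exists.
The Mordora District Court:
  (a) The defendants reside as follows — Freya Kessit in Mordora, Tomas Esparza in Mordora, Marchetti Group in Mordora — all in Mordora, which satisfies one of the alternatives. Satisfied.
  (b) Marchetti Group has its principal place of business in Mordora — that alternative is enough. Condition met.
  (c) Freya Kessit resides in Mordora, which satisfies one of the alternatives. Condition met.
  (d) The amount in controversy is USD 112,500, within the $250,000 ceiling, so one alternative holds. Condition met.
  → All conditions met; jurisdiction exists.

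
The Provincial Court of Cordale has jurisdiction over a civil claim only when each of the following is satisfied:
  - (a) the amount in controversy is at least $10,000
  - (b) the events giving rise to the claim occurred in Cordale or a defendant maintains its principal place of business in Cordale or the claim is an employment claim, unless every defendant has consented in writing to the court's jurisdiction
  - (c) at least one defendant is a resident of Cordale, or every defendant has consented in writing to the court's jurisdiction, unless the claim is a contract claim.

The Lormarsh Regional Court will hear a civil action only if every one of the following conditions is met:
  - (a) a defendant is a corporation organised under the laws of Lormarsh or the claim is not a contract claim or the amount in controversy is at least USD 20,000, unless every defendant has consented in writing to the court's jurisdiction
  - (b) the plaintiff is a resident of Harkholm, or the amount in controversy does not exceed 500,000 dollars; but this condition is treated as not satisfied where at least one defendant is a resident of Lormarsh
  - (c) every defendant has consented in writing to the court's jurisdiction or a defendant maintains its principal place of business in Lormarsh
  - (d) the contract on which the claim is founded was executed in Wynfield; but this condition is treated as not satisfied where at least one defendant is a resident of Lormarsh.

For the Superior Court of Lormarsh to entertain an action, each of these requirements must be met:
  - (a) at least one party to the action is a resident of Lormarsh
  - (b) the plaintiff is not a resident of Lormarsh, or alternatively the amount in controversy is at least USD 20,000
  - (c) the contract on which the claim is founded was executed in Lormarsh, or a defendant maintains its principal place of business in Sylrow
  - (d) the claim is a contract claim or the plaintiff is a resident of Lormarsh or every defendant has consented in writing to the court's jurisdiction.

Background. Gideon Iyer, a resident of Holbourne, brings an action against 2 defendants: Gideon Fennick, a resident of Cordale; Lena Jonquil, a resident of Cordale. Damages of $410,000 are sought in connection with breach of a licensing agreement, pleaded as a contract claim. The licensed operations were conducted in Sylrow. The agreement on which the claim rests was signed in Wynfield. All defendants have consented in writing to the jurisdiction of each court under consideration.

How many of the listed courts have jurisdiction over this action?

2

The Provincial Court of Cordale:
  (a) The amount in controversy is 410,000 dollars, which meets the $10,000 floor. Met.
  (b) The operative events occurred in Sylrow, not Cordale; no defendant is a corporation; the claim is a contract claim, not an employment claim — none of the alternatives is met. But every defendant has filed written consent, and the 'unless' clause therefore excuses the requirement. Satisfied.
  (c) Gideon Fennick resides in Cordale, so one alternative holds. Satisfied.
  → Every requirement is satisfied — jurisdiction.
The Lormarsh Regional Court:
  (a) The amount in controversy is USD 410,000, which meets the 20,000 dollars floor — that alternative is enough. Satisfied.
  (b) The amount in controversy is $410,000, within the 500,000 dollars ceiling — that alternative is enough. And the carve-out is inapplicable — no defendant resides in Lormarsh (they reside in Cordale, Cordale). Condition met.
  (c) Every defendant has filed written consent, so one alternative holds. Satisfied.
  (d) The contract was executed in Wynfield. The carve-out does not apply: no defendant resides in Lormarsh (they reside in Cordale, Cordale). Met.
  → Every requirement is satisfied — jurisdiction.
The Superior Court of Lormarsh:
  (a) No party resides in Lormarsh. Not met.
  (b) The plaintiff resides in Holbourne, which is not Lormarsh, which satisfies one of the alternatives. Satisfied.
  (c) The contract was executed in Wynfield, not Lormarsh; no defendant is a corporation — no alternative holds. Not satisfied.
  (d) The claim is a contract claim, which satisfies one of the alternatives. Satisfied.
  → Not every requirement is met — no jurisdiction.
Courts with jurisdiction: the Provincial Court of Cordale, the Lormarsh Regional Court — 2 in total.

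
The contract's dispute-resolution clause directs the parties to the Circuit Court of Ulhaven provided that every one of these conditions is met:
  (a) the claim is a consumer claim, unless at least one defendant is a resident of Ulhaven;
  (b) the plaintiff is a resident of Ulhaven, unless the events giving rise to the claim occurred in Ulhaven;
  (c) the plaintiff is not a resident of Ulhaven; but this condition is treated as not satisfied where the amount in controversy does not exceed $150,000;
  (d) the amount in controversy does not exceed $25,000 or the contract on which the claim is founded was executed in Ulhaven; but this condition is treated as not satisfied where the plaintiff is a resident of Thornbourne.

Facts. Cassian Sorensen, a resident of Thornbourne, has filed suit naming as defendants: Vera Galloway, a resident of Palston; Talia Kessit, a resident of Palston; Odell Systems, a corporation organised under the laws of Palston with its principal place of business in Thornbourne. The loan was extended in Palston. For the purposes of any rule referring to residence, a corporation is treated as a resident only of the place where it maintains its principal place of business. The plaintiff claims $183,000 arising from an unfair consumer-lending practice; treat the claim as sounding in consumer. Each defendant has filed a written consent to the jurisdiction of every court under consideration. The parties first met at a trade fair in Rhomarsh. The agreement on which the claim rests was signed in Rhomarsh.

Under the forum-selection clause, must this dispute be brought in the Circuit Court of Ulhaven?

The Circuit Court of Ulhaven:
  (a) The claim is a consumer claim. Condition met.
  (b) The plaintiff resides in Thornbourne, not Ulhaven. And the operative events occurred in Palston, not Ulhaven, so the proviso does not save it. Fails.
  (c) The plaintiff resides in Thornbourne, which is not Ulhaven. The exception is not triggered, since the amount in controversy is USD 183,000, above the $150,000 ceiling. Condition met.
  (d) The amount in controversy is $183,000, above the 25,000 dollars ceiling; the contract was executed in Rhomarsh, not Ulhaven — no alternative holds. Not met.
  → Forum clause is not triggered.

No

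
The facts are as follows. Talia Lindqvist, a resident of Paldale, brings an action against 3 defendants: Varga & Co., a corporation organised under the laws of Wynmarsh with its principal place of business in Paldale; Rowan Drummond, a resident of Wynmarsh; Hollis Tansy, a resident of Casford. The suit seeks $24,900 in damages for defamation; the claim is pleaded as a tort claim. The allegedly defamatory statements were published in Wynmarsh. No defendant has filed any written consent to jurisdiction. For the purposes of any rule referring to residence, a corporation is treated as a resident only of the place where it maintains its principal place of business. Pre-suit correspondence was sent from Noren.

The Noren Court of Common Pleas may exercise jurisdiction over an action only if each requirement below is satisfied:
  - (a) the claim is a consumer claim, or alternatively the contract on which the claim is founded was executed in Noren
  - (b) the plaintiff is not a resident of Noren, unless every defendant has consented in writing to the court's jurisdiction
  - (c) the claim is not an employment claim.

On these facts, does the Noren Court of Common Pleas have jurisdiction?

The Noren Court of Common Pleas:
  (a) The claim is a tort claim, not a consumer claim; no contract (and hence no place of execution) is alleged — every alternative fails. Fails.
  (b) The plaintiff resides in Paldale, which is not Noren. Met.
  (c) The claim is a tort claim, not an employment claim. Met.
  → No jurisdiction.

No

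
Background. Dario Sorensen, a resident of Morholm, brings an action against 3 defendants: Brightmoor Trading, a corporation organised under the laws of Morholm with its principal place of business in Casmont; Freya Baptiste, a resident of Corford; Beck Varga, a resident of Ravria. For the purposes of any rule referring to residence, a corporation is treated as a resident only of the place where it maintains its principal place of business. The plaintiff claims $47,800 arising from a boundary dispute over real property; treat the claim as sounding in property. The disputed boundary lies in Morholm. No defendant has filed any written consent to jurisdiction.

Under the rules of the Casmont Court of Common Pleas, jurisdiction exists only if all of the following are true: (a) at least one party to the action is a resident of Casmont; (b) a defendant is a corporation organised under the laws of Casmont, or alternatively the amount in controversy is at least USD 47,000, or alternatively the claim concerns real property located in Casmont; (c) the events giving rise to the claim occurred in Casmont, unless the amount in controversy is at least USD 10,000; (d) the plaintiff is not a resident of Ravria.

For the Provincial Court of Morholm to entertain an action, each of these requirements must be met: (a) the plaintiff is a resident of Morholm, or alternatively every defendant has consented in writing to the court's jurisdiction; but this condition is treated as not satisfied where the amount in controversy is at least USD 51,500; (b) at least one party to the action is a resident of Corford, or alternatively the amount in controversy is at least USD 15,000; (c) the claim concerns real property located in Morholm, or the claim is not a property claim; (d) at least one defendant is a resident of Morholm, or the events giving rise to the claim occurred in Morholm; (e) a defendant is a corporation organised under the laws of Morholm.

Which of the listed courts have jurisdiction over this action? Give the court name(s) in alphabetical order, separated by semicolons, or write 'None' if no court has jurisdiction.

the Casmont Court of Common Pleas; the Provincial Court of Morholm

The Casmont Court of Common Pleas:
  (a) Brightmoor Trading resides in Casmont. Condition met.
  (b) The amount in controversy is $47,800, which meets the 47,000 dollars floor — that alternative is enough. Satisfied.
  (c) The operative events occurred in Morholm, not Casmont. However, the amount in controversy is $47,800, which meets the USD 10,000 floor, so the 'unless' proviso supplies this condition. Satisfied.
  (d) The plaintiff resides in Morholm, which is not Ravria. Satisfied.
  → The court has jurisdiction.
The Provincial Court of Morholm:
  (a) The plaintiff resides in Morholm, which satisfies one of the alternatives. And the carve-out is inapplicable — the amount in controversy is $47,800, below the 51,500 dollars floor. Met.
  (b) Freya Baptiste resides in Corford, which satisfies one of the alternatives. Met.
  (c) The property lies in Morholm — that alternative is enough. Satisfied.
  (d) The operative events occurred in Morholm, so one alternative holds. Met.
  (e) Brightmoor Trading is organised under the laws of Morholm. Satisfied.
  → Jurisdiction lies.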